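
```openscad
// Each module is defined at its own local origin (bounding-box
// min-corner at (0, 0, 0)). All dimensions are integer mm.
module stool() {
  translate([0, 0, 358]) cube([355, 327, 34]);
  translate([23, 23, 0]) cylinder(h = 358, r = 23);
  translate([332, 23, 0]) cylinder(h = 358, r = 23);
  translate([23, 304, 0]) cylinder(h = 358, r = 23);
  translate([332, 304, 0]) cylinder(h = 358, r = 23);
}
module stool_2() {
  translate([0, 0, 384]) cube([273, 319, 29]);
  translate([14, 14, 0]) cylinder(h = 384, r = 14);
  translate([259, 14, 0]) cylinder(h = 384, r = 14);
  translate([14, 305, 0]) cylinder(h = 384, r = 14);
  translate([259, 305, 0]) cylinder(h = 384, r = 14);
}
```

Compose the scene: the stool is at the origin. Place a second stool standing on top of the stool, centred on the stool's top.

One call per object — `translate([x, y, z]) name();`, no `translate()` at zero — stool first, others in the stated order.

stool();
translate([41, 4, 392]) stool_2();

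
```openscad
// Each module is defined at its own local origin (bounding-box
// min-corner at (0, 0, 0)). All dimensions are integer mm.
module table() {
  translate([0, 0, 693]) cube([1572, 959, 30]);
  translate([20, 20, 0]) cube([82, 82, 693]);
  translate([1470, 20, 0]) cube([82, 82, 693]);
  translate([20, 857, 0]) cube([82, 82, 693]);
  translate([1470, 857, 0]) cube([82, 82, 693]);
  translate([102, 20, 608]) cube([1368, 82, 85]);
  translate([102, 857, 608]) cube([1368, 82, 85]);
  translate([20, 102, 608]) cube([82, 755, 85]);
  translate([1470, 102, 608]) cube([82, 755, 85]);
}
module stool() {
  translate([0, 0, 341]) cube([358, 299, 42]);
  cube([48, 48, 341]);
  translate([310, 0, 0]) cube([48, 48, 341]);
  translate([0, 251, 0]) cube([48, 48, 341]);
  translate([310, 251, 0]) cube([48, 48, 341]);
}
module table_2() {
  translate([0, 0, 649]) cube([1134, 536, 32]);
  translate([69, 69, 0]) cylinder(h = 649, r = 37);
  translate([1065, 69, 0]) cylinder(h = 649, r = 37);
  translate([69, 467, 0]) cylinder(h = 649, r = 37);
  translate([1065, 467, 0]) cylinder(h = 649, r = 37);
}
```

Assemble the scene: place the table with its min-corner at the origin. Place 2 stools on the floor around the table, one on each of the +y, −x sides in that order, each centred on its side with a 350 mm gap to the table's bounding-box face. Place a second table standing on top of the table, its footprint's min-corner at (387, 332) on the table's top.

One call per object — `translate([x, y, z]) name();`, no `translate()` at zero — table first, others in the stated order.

table();
translate([607, 1309, 0]) stool();
translate([-708, 330, 0]) stool();
translate([387, 332, 723]) table_2();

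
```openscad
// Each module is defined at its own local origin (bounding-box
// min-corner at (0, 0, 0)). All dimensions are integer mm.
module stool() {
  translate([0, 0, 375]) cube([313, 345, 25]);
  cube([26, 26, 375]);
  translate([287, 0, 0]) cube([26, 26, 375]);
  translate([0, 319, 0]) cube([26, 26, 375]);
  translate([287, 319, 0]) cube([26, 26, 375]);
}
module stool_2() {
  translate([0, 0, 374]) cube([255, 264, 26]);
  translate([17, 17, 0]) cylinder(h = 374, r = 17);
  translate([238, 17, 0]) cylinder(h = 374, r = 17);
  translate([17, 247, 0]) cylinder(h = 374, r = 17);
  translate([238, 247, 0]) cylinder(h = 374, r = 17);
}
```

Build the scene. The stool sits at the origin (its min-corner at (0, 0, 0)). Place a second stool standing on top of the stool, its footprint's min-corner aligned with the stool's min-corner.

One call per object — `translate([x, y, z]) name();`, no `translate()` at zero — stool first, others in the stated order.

stool();
translate([0, 0, 400]) stool_2();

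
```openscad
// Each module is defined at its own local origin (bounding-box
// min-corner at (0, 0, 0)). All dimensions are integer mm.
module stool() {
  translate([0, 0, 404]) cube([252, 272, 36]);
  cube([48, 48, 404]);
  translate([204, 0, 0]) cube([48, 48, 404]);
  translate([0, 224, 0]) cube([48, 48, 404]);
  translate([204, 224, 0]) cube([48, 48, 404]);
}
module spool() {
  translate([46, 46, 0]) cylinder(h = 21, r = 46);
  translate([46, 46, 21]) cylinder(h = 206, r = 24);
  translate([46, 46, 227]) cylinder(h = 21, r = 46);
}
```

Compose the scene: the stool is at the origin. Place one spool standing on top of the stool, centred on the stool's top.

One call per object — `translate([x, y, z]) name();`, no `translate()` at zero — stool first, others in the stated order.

stool();
translate([80, 90, 440]) spool();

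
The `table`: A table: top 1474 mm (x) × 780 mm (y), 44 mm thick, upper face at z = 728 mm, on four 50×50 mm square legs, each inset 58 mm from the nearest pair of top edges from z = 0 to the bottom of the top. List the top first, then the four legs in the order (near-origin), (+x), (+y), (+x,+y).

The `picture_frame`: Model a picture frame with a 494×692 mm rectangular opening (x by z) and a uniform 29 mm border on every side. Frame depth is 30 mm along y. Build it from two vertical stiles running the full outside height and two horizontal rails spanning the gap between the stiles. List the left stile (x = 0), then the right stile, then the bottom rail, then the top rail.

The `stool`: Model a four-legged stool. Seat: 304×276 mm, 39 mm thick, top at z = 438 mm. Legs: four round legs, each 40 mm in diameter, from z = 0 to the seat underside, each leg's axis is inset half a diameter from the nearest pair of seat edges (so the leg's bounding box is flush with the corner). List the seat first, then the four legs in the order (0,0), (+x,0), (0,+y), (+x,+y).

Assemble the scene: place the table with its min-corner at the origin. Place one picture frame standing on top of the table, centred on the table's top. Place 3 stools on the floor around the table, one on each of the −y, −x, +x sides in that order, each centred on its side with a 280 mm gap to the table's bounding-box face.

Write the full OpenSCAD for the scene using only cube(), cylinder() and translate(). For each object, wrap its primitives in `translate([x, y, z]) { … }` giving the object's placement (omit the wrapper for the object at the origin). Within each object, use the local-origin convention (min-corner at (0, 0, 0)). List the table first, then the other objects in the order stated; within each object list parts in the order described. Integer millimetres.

translate([0, 0, 684]) cube([1474, 780, 44]);
translate([58, 58, 0]) cube([50, 50, 684]);
translate([1366, 58, 0]) cube([50, 50, 684]);
translate([58, 672, 0]) cube([50, 50, 684]);
translate([1366, 672, 0]) cube([50, 50, 684]);
translate([461, 375, 728]) {
  cube([29, 30, 750]);
  translate([523, 0, 0]) cube([29, 30, 750]);
  translate([29, 0, 0]) cube([494, 30, 29]);
  translate([29, 0, 721]) cube([494, 30, 29]);
}
translate([585, -556, 0]) {
  translate([0, 0, 399]) cube([304, 276, 39]);
  translate([20, 20, 0]) cylinder(h = 399, r = 20);
  translate([284, 20, 0]) cylinder(h = 399, r = 20);
  translate([20, 256, 0]) cylinder(h = 399, r = 20);
  translate([284, 256, 0]) cylinder(h = 399, r = 20);
}
translate([-584, 252, 0]) {
  translate([0, 0, 399]) cube([304, 276, 39]);
  translate([20, 20, 0]) cylinder(h = 399, r = 20);
  translate([284, 20, 0]) cylinder(h = 399, r = 20);
  translate([20, 256, 0]) cylinder(h = 399, r = 20);
  translate([284, 256, 0]) cylinder(h = 399, r = 20);
}
translate([1754, 252, 0]) {
  translate([0, 0, 399]) cube([304, 276, 39]);
  translate([20, 20, 0]) cylinder(h = 399, r = 20);
  translate([284, 20, 0]) cylinder(h = 399, r = 20);
  translate([20, 256, 0]) cylinder(h = 399, r = 20);
  translate([284, 256, 0]) cylinder(h = 399, r = 20);
}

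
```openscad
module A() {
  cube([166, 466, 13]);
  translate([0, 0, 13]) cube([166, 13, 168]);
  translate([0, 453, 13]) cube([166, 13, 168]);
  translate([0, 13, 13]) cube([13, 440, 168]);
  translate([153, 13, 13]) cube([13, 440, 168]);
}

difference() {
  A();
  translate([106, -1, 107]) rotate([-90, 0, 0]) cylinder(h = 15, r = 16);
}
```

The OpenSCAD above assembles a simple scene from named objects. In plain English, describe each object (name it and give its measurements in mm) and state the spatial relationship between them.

A is an open-topped rectangular box: outside dimensions 166×466×181 mm, with a uniform wall and base thickness of 13 mm. The base is a full 166×466 slab on the floor; four walls sit on top of the base. The front and back walls (the −y and +y sides) span the full width; the two side walls fit between them.

The open box has a circular hole of radius 16 mm through its front wall, centred at (x = 106, z = 107).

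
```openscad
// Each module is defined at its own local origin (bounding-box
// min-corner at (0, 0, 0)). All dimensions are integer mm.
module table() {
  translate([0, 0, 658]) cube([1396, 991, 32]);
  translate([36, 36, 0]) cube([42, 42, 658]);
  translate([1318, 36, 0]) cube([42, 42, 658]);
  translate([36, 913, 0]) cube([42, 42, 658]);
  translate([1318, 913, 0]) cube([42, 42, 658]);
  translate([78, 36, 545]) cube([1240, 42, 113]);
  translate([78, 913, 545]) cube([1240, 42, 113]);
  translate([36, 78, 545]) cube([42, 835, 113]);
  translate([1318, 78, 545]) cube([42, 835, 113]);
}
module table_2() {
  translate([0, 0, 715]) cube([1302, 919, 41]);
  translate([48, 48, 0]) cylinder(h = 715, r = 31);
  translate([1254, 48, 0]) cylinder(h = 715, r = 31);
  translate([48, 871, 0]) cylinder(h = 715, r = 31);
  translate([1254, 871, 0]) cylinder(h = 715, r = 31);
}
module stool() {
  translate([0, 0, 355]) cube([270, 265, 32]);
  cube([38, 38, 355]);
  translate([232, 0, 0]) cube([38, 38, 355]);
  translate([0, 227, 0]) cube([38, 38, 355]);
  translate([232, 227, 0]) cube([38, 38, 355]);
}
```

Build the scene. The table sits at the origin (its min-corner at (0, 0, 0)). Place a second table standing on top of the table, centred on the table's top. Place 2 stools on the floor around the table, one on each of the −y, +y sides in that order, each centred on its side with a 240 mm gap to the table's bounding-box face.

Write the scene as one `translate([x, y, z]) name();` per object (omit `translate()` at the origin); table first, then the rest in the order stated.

table();
translate([47, 36, 690]) table_2();
translate([563, -505, 0]) stool();
translate([563, 1231, 0]) stool();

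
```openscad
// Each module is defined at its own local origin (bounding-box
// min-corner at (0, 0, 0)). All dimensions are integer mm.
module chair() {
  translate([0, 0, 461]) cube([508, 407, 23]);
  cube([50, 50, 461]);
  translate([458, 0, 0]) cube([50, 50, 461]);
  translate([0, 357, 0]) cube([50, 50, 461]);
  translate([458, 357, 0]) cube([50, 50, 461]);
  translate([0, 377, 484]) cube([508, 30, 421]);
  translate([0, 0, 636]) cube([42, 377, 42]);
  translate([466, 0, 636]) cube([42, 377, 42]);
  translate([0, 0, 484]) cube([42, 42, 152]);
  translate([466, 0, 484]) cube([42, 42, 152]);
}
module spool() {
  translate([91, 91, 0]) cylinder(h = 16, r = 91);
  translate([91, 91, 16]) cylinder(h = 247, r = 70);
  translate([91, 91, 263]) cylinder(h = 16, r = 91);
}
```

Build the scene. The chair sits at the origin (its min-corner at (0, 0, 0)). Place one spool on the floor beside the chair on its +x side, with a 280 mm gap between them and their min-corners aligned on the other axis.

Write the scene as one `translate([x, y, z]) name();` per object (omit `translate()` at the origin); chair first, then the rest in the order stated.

chair();
translate([788, 0, 0]) spool();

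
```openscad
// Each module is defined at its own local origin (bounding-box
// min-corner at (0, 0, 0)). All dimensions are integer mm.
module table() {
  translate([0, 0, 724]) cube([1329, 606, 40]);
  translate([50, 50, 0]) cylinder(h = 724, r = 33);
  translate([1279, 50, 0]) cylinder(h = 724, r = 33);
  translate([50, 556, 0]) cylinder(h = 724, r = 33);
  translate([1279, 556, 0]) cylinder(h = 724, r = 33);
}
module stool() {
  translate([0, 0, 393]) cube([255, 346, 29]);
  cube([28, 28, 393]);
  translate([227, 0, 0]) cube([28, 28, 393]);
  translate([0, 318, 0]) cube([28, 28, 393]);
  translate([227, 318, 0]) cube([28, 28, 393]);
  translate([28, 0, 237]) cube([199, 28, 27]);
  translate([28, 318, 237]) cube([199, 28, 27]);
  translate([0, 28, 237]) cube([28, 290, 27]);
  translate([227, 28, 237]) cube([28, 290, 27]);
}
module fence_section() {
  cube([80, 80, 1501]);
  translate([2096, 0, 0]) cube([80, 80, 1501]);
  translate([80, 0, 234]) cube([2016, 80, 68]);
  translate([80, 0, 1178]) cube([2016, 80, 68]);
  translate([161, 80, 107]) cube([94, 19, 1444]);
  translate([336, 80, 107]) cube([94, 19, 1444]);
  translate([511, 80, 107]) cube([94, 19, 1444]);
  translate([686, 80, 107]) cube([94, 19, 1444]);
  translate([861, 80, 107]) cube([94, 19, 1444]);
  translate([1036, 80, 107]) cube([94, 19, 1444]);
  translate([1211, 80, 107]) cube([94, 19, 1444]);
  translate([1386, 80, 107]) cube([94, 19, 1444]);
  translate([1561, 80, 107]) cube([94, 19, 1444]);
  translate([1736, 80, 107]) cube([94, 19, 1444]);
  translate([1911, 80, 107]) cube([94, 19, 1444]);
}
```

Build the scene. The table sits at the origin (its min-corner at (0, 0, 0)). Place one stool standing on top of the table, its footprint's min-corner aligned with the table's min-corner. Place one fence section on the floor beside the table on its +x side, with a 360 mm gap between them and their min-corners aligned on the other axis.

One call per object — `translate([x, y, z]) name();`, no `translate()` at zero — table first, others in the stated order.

table();
translate([0, 0, 764]) stool();
translate([1689, 0, 0]) fence_section();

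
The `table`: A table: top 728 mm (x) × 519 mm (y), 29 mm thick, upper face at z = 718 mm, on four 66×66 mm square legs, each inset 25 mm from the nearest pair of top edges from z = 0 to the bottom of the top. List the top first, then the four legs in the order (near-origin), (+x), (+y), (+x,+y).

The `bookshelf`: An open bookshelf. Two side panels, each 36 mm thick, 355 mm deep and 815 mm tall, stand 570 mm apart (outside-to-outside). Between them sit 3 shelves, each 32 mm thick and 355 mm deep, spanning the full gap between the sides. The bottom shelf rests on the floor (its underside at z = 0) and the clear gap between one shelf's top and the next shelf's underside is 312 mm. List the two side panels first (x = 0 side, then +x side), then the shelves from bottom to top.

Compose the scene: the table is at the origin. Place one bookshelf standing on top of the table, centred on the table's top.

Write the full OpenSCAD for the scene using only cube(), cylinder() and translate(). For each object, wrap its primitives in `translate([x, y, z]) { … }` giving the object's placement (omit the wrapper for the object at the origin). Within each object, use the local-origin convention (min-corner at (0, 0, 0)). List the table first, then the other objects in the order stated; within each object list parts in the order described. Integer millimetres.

translate([0, 0, 689]) cube([728, 519, 29]);
translate([25, 25, 0]) cube([66, 66, 689]);
translate([637, 25, 0]) cube([66, 66, 689]);
translate([25, 428, 0]) cube([66, 66, 689]);
translate([637, 428, 0]) cube([66, 66, 689]);
translate([79, 82, 718]) {
  cube([36, 355, 815]);
  translate([534, 0, 0]) cube([36, 355, 815]);
  translate([36, 0, 0]) cube([498, 355, 32]);
  translate([36, 0, 344]) cube([498, 355, 32]);
  translate([36, 0, 688]) cube([498, 355, 32]);
}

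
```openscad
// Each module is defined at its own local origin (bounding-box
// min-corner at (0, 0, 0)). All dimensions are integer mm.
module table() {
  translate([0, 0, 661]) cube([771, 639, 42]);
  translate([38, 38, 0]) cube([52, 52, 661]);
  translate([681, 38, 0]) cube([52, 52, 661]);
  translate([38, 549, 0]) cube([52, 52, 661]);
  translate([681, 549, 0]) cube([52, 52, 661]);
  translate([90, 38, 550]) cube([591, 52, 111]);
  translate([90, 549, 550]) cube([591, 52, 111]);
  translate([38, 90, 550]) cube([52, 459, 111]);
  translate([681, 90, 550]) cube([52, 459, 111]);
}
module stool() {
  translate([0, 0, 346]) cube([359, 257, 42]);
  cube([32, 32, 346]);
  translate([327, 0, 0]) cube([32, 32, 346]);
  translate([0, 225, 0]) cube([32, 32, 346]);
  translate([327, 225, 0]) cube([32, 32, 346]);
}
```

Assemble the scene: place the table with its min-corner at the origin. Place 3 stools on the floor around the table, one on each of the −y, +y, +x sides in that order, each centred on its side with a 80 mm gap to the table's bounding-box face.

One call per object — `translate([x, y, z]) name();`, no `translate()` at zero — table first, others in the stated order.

table();
translate([206, -337, 0]) stool();
translate([206, 719, 0]) stool();
translate([851, 191, 0]) stool();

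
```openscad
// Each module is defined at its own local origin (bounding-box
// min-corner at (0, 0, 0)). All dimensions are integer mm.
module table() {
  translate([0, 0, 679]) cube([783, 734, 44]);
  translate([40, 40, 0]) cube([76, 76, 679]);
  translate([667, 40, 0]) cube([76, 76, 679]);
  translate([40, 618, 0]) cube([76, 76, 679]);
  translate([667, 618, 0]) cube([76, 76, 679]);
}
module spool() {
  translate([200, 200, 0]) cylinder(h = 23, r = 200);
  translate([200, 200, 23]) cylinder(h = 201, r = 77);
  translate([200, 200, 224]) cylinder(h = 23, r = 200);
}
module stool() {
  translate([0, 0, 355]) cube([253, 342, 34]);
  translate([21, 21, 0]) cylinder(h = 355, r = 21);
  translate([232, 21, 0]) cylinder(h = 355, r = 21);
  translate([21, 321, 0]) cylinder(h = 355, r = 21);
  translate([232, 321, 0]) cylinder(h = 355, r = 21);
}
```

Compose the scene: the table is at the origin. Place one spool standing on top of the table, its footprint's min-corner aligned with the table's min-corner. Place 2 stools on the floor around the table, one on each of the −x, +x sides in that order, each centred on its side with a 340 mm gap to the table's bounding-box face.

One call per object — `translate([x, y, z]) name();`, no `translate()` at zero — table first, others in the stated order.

table();
translate([0, 0, 723]) spool();
translate([-593, 196, 0]) stool();
translate([1123, 196, 0]) stool();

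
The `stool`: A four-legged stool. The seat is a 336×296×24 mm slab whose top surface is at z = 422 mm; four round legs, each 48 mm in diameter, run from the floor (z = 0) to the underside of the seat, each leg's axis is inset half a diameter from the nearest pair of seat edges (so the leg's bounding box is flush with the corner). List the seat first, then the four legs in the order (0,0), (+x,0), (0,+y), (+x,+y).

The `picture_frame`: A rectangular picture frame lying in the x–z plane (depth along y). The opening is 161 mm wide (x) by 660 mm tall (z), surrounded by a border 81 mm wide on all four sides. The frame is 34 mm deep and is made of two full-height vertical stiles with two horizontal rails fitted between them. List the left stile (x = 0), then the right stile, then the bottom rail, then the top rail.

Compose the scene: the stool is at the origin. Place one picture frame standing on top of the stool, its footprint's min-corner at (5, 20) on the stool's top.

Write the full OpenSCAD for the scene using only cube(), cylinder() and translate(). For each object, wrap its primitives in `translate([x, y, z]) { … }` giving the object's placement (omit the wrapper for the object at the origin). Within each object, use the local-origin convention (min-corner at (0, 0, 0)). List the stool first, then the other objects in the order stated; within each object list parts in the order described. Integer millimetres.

translate([0, 0, 398]) cube([336, 296, 24]);
translate([24, 24, 0]) cylinder(h = 398, r = 24);
translate([312, 24, 0]) cylinder(h = 398, r = 24);
translate([24, 272, 0]) cylinder(h = 398, r = 24);
translate([312, 272, 0]) cylinder(h = 398, r = 24);
translate([5, 20, 422]) {
  cube([81, 34, 822]);
  translate([242, 0, 0]) cube([81, 34, 822]);
  translate([81, 0, 0]) cube([161, 34, 81]);
  translate([81, 0, 741]) cube([161, 34, 81]);
}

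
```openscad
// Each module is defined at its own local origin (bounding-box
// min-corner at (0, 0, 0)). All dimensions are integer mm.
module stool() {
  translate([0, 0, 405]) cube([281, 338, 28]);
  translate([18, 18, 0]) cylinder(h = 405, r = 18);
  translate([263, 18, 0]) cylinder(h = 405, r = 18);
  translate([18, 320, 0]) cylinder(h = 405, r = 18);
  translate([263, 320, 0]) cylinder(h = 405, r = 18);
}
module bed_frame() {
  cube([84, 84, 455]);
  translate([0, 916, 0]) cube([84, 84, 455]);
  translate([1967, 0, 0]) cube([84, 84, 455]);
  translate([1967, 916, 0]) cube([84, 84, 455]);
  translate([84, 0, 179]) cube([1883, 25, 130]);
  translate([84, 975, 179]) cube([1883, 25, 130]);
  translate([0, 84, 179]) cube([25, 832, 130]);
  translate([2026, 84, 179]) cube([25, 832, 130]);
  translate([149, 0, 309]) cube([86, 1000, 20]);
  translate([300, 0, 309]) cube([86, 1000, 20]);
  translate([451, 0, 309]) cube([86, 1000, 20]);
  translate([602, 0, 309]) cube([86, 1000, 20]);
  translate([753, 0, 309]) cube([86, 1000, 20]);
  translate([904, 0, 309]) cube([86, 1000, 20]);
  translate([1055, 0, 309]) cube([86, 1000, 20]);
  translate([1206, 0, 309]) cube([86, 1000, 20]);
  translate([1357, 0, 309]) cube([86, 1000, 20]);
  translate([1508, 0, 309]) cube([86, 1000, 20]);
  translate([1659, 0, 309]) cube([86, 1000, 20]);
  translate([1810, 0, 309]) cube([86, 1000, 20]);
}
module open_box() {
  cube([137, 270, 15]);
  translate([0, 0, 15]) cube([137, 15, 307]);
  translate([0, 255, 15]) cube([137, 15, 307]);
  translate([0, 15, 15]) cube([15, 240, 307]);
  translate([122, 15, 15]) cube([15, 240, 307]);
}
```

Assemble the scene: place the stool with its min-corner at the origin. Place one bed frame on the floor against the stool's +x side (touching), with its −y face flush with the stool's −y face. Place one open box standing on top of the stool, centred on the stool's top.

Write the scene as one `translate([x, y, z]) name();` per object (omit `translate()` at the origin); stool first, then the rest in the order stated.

stool();
translate([281, 0, 0]) bed_frame();
translate([72, 34, 433]) open_box();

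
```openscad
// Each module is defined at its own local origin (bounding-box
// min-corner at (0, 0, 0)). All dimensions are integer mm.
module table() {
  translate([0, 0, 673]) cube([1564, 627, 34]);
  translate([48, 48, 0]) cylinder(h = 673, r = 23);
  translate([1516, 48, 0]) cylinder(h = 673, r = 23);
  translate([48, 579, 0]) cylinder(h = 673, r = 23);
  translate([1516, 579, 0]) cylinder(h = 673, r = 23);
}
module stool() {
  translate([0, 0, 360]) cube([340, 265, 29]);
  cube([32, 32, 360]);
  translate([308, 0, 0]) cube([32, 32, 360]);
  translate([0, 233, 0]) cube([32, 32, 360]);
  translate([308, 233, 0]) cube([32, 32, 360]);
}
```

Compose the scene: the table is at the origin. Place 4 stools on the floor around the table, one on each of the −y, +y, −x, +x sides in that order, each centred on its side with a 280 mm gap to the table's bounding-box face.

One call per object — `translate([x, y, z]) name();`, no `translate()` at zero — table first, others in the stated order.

table();
translate([612, -545, 0]) stool();
translate([612, 907, 0]) stool();
translate([-620, 181, 0]) stool();
translate([1844, 181, 0]) stool();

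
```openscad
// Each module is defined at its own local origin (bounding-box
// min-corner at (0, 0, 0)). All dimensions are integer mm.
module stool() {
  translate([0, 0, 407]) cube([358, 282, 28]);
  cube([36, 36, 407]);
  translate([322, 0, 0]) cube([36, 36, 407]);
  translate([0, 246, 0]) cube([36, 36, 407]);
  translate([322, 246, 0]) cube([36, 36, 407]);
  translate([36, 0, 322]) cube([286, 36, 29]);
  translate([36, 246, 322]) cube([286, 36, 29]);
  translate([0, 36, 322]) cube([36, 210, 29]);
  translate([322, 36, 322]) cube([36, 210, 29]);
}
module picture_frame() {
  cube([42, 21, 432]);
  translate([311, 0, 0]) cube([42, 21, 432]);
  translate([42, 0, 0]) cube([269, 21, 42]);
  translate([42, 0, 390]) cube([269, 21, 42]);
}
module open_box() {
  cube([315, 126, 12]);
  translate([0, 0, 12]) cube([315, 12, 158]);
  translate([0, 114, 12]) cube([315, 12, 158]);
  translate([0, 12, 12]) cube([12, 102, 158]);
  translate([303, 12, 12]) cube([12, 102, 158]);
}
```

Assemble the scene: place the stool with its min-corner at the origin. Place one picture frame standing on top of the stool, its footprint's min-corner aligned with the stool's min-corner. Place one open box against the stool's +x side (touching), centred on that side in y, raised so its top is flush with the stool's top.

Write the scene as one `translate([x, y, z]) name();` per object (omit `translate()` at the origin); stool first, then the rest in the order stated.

stool();
translate([0, 0, 435]) picture_frame();
translate([358, 78, 265]) open_box();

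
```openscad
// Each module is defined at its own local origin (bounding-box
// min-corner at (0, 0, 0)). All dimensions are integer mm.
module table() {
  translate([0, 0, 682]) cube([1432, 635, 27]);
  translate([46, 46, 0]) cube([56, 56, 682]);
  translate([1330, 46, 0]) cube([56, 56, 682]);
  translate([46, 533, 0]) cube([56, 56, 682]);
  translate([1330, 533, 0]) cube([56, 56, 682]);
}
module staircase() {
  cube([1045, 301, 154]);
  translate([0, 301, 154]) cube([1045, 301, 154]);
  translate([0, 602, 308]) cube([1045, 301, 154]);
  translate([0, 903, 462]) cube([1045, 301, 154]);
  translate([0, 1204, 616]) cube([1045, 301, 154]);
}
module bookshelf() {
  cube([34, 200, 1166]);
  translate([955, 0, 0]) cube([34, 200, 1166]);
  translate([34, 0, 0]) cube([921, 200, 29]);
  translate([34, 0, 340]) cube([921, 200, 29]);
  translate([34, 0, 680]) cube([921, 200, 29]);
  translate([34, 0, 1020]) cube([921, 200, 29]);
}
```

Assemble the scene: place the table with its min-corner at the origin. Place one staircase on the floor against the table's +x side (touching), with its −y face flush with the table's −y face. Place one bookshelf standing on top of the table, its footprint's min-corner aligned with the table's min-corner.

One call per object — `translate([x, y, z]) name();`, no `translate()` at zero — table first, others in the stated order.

table();
translate([1432, 0, 0]) staircase();
translate([0, 0, 709]) bookshelf();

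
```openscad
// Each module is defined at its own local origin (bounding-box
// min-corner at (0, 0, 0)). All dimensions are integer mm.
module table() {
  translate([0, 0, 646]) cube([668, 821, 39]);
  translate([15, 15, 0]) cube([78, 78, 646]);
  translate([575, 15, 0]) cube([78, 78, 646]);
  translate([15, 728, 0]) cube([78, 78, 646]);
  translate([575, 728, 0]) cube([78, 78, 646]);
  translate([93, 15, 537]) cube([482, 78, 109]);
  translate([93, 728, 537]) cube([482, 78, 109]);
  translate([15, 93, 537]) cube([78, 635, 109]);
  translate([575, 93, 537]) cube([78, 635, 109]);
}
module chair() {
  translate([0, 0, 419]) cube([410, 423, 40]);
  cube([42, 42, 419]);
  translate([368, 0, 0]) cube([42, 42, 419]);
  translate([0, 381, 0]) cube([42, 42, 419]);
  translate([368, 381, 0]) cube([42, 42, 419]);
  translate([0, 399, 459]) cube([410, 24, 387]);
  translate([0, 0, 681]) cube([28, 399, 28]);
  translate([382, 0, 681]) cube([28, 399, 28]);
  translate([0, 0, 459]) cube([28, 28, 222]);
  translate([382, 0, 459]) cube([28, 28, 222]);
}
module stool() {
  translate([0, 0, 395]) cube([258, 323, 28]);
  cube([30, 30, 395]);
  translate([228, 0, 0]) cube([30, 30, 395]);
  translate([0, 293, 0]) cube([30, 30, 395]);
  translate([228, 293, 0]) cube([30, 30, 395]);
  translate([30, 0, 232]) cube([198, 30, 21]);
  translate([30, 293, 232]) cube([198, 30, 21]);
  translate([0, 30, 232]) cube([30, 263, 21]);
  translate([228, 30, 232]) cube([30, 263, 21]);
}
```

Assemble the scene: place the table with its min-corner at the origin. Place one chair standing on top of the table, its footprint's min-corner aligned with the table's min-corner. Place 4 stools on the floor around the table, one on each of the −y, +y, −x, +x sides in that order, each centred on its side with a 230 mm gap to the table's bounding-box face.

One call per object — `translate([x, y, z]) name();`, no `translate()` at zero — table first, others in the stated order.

table();
translate([0, 0, 685]) chair();
translate([205, -553, 0]) stool();
translate([205, 1051, 0]) stool();
translate([-488, 249, 0]) stool();
translate([898, 249, 0]) stool();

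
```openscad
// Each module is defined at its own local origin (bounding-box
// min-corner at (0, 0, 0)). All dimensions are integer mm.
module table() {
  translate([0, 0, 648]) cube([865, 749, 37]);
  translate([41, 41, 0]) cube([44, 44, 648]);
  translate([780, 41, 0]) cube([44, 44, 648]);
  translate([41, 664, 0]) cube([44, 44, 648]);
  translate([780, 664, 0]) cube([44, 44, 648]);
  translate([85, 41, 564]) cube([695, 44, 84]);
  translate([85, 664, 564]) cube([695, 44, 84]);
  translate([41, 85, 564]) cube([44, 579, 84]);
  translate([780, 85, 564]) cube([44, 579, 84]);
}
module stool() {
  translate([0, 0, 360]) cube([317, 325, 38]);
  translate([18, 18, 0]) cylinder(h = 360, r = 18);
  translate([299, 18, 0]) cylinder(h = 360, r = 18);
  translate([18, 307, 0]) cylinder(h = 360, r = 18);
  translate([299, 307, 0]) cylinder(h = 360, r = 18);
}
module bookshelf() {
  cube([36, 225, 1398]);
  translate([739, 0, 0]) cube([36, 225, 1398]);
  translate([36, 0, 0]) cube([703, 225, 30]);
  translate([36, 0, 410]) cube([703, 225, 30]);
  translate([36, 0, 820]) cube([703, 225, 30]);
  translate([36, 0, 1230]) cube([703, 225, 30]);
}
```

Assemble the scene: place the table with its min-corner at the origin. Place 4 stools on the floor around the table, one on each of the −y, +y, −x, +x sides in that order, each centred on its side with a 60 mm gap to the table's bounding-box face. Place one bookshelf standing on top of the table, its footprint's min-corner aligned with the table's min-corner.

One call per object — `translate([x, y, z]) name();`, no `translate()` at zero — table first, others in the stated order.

table();
translate([274, -385, 0]) stool();
translate([274, 809, 0]) stool();
translate([-377, 212, 0]) stool();
translate([925, 212, 0]) stool();
translate([0, 0, 685]) bookshelf();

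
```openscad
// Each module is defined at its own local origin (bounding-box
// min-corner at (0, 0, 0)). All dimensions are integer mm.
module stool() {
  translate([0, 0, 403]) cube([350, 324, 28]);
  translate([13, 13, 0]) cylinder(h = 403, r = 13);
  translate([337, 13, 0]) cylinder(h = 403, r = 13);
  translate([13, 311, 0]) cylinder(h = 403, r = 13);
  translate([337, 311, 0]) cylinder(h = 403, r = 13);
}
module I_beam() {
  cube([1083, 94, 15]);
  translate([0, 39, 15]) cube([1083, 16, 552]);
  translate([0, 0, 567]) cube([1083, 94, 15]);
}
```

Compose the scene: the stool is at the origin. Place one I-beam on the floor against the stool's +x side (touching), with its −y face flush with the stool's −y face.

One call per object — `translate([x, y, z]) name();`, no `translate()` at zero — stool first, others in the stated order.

stool();
translate([350, 0, 0]) I_beam();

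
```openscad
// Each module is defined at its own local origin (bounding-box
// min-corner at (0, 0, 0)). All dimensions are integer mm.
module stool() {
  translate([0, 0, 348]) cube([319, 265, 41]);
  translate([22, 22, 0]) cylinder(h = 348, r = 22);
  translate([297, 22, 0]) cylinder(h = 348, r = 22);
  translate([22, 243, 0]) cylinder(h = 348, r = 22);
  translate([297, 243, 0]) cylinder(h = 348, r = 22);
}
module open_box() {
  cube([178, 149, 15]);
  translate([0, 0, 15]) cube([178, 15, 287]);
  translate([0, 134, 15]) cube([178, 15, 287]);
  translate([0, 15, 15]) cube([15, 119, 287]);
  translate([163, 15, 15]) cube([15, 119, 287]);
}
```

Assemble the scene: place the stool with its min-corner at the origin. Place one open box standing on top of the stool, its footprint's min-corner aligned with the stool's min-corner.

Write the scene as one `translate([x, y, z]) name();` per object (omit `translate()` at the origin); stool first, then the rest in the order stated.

stool();
translate([0, 0, 389]) open_box();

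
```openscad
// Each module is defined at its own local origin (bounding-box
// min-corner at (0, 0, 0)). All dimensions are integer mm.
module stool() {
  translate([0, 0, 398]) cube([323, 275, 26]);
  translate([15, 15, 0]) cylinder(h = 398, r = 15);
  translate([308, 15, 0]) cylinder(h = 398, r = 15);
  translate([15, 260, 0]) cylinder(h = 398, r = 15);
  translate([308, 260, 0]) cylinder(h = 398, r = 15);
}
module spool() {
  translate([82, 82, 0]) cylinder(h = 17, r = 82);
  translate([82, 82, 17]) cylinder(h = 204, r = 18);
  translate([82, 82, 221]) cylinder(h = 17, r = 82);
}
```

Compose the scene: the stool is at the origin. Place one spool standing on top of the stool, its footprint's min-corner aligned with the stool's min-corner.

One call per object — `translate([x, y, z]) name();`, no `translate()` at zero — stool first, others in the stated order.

stool();
translate([0, 0, 424]) spool();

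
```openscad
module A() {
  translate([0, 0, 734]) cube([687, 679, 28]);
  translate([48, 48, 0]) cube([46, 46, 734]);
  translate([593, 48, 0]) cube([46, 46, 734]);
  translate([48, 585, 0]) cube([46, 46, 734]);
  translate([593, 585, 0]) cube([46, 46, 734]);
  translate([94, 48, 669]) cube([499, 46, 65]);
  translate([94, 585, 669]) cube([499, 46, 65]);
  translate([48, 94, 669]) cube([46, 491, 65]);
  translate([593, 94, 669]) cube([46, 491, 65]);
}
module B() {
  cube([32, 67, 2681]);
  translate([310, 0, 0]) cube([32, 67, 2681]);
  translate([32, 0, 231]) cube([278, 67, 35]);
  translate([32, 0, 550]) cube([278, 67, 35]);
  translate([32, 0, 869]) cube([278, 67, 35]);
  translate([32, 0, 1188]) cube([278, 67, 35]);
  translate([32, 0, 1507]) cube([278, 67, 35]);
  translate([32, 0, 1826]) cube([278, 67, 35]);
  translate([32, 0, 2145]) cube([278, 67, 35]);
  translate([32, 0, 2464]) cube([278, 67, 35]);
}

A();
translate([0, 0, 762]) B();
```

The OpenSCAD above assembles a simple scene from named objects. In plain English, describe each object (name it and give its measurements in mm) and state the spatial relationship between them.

A is a table with a 687×679 mm rectangular top, 28 mm thick, top surface at z = 762 mm, supported by four 46×46 mm square legs, each inset 48 mm from the nearest pair of top edges, running from the floor. Four apron rails, 46 mm thick and 65 mm tall, run between adjacent legs with their top edges flush with the underside of the top and their outer faces flush with the legs' outer faces.

B is a straight ladder. Two 32×67 mm vertical rails, 2681 mm tall, stand 342 mm apart (outside-to-outside) with their front faces coplanar on the −y side. 8 rungs, each 67 mm deep and 35 mm tall, span between the inner faces of the rails, front faces flush with the rails. The lowest rung's underside is at z = 231 mm and rungs are spaced 319 mm apart (underside to underside).

The ladder is on top of the table.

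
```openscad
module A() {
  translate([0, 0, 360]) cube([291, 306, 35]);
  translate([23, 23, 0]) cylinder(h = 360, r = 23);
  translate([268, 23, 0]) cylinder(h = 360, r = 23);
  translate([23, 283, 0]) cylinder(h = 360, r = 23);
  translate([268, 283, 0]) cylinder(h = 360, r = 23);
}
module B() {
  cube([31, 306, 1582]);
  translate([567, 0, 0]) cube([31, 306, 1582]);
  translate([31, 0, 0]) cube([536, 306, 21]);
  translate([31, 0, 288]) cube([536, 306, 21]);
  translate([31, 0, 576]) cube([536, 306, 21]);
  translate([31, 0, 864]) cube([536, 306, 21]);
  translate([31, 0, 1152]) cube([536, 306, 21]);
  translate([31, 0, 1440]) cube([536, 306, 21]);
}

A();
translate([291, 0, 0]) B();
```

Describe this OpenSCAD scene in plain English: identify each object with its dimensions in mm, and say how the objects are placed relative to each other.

A is a four-legged stool. The seat is a 291×306×35 mm slab whose top surface is at z = 395 mm; four round legs, each 46 mm in diameter, run from the floor (z = 0) to the underside of the seat, each leg's axis is inset half a diameter from the nearest pair of seat edges (so the leg's bounding box is flush with the corner).

B is a bookshelf 598 mm wide overall, 306 mm deep and 1582 mm tall. The two sides are 31 mm thick vertical panels. 6 horizontal shelves of 21 mm thickness span between the inner faces of the sides; the lowest shelf sits on the floor and shelves are stacked with a clear vertical gap of 267 mm between each pair.

The bookshelf is against the stool's +x side, with their −y faces flush.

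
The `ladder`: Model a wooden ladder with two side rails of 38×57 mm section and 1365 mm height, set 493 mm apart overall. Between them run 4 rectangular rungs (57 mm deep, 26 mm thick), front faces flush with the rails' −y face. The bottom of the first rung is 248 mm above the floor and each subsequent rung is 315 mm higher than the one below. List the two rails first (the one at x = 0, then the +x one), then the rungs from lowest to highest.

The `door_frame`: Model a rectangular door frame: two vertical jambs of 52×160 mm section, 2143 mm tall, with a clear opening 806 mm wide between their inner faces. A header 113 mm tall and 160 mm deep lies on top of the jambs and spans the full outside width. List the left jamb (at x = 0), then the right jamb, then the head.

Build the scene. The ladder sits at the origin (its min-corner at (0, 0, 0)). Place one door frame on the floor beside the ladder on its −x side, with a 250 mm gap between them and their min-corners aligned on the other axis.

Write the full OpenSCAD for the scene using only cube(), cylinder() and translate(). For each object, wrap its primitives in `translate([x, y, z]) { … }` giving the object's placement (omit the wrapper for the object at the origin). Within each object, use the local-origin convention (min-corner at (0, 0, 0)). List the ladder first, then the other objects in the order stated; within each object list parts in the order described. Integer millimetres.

cube([38, 57, 1365]);
translate([455, 0, 0]) cube([38, 57, 1365]);
translate([38, 0, 248]) cube([417, 57, 26]);
translate([38, 0, 563]) cube([417, 57, 26]);
translate([38, 0, 878]) cube([417, 57, 26]);
translate([38, 0, 1193]) cube([417, 57, 26]);
translate([-1160, 0, 0]) {
  cube([52, 160, 2143]);
  translate([858, 0, 0]) cube([52, 160, 2143]);
  translate([0, 0, 2143]) cube([910, 160, 113]);
}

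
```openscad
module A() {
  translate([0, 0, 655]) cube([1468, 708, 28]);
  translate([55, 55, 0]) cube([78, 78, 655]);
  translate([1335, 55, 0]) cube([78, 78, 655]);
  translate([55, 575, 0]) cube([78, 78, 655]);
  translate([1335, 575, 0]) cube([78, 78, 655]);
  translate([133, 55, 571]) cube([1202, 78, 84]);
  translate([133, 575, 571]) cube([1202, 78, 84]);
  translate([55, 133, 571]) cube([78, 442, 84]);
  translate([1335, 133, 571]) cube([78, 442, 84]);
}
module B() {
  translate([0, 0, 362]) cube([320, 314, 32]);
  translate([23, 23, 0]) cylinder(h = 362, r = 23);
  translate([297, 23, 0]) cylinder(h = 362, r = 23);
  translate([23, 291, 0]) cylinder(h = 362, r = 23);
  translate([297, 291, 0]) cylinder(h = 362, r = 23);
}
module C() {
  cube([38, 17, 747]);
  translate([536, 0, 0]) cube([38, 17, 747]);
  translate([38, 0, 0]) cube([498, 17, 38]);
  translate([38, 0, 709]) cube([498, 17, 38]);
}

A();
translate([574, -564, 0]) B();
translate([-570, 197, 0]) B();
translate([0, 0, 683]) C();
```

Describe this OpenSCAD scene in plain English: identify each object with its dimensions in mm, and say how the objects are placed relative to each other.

A is a table with a 1468×708 mm rectangular top, 28 mm thick, top surface at z = 683 mm, supported by four 78×78 mm square legs, each inset 55 mm from the nearest pair of top edges, running from the floor. Four apron rails, 78 mm thick and 84 mm tall, run between adjacent legs with their top edges flush with the underside of the top and their outer faces flush with the legs' outer faces.

B is a simple wooden stool: a rectangular seat 320 mm (x) by 314 mm (y), 32 mm thick, top face at z = 394 mm, on four round legs, each 46 mm in diameter. The legs rest on z = 0, each leg's axis is inset half a diameter from the nearest pair of seat edges (so the leg's bounding box is flush with the corner).

C is a rectangular picture frame lying in the x–z plane (depth along y). The opening is 498 mm wide (x) by 671 mm tall (z), surrounded by a border 38 mm wide on all four sides. The frame is 17 mm deep and is made of two full-height vertical stiles with two horizontal rails fitted between them.

Two stools sit around the table at the −y, −x sides. The picture frame is on top of the table.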